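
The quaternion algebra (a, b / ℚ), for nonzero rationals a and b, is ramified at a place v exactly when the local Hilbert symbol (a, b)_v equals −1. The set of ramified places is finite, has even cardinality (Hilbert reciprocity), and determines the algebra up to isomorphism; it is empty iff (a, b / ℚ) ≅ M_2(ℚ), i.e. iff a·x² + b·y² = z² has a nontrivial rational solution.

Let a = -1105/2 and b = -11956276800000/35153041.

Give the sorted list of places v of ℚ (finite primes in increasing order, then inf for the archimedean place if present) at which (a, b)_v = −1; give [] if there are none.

Mod squares: a ≡ -2210, b ≡ -170. Check v ∈ {∞, 2, 3, 5, 7, 11, 13, 17}.
v=3: a=3^0·(≡1), b=3^2·(≡1) mod 3; (1|3)=+1, (1|3)=+1; (−1)^{0·2·1}·(+1)^2·(+1)^0 = +1.
v=13: a=13^1·(≡3), b=13^2·(≡4) mod 13; (3|13)=+1, (4|13)=+1; (−1)^{1·2·6}·(+1)^2·(+1)^1 = +1.
v=5: a=5^1·(≡2), b=5^5·(≡4) mod 5; (2|5)=-1, (4|5)=+1; (−1)^{1·5·2}·(-1)^5·(+1)^1 = -1.
v=∞: -2210 < 0 and -170 < 0  ⇒  (a,b)_∞ = -1.
v=2: v_2(a)=-1, v_2(b)=9; units ≡ 7, 3 (mod 8); ε·ε+αω+βω = 1·1+-1·1+9·0 ≡ 0  ⇒  (a,b)_2 = +1.
v=11: a=11^0·(≡3), b=11^-4·(≡2) mod 11; (3|11)=+1, (2|11)=-1; (−1)^{0·-4·5}·(+1)^-4·(-1)^0 = +1.
v=7: a=7^0·(≡4), b=7^-4·(≡5) mod 7; (4|7)=+1, (5|7)=-1; (−1)^{0·-4·3}·(+1)^-4·(-1)^0 = +1.
v=17: a=17^1·(≡10), b=17^3·(≡3) mod 17; (10|17)=-1, (3|17)=-1; (−1)^{1·3·8}·(-1)^3·(-1)^1 = +1.
(-2210, -170 / ℚ) ramifies at {5, ∞}: a division algebra.

[5, inf]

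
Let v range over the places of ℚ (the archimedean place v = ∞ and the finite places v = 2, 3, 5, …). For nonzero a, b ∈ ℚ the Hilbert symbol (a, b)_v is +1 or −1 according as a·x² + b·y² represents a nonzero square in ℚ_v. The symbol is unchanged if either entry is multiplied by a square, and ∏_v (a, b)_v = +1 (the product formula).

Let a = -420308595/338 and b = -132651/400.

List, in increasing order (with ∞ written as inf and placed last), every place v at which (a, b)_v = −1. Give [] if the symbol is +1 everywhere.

Mod squares: a ≡ -3990, b ≡ -51. Check v ∈ {∞, 2, 3, 5, 7, 13, 17, 19}.
v=5: a=5^1·(≡2), b=5^-2·(≡4) mod 5; (2|5)=-1, (4|5)=+1; (−1)^{1·-2·2}·(-1)^-2·(+1)^1 = +1.
v=19: a=19^1·(≡13), b=19^0·(≡7) mod 19; (13|19)=-1, (7|19)=+1; (−1)^{1·0·9}·(-1)^0·(+1)^1 = +1.
v=∞: -3990 < 0 and -51 < 0  ⇒  (a,b)_∞ = -1.
v=7: a=7^1·(≡2), b=7^0·(≡6) mod 7; (2|7)=+1, (6|7)=-1; (−1)^{1·0·3}·(+1)^0·(-1)^1 = -1.
v=13: a=13^-2·(≡4), b=13^0·(≡4) mod 13; (4|13)=+1, (4|13)=+1; (−1)^{-2·0·6}·(+1)^0·(+1)^-2 = +1.
v=17: a=17^2·(≡11), b=17^3·(≡14) mod 17; (11|17)=-1, (14|17)=-1; (−1)^{2·3·8}·(-1)^3·(-1)^2 = -1.
v=3: a=3^7·(≡2), b=3^3·(≡1) mod 3; (2|3)=-1, (1|3)=+1; (−1)^{7·3·1}·(-1)^3·(+1)^7 = +1.
v=2: v_2(a)=-1, v_2(b)=-4; units ≡ 5, 5 (mod 8); ε·ε+αω+βω = 0·0+-1·1+-4·1 ≡ 1  ⇒  (a,b)_2 = -1.
Ram(-3990, -51) = {2, 7, 17, ∞}; no ℚ_2-point on the conic.

[2, 7, 17, inf]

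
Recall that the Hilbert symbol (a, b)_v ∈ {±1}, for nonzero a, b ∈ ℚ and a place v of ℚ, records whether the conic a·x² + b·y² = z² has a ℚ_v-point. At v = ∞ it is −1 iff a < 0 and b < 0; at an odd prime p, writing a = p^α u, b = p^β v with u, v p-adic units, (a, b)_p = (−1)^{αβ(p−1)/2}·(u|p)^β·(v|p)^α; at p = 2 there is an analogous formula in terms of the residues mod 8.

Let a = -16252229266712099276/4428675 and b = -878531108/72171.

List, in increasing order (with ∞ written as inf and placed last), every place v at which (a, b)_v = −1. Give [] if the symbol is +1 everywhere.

[3, 11, 13, inf]

Mod squares: a ≡ -33, b ≡ -1764763. Check v ∈ {∞, 2, 3, 5, 7, 11, 13, 37, 41, 43}.
v=5: a=5^-2·(≡2), b=5^0·(≡2) mod 5; (2|5)=-1, (2|5)=-1; (−1)^{-2·0·2}·(-1)^0·(-1)^-2 = +1.
v=2: v_2(a)=2, v_2(b)=2; units ≡ 7, 5 (mod 8); ε·ε+αω+βω = 1·0+2·1+2·0 ≡ 0  ⇒  (a,b)_2 = +1.
v=13: a=13^0·(≡2), b=13^1·(≡5) mod 13; (2|13)=-1, (5|13)=-1; (−1)^{0·1·6}·(-1)^1·(-1)^0 = -1.
v=11: a=11^7·(≡10), b=11^-1·(≡8) mod 11; (10|11)=-1, (8|11)=-1; (−1)^{7·-1·5}·(-1)^-1·(-1)^7 = -1.
v=41: a=41^2·(≡8), b=41^1·(≡22) mod 41; (8|41)=+1, (22|41)=-1; (−1)^{2·1·20}·(+1)^1·(-1)^2 = +1.
v=7: a=7^2·(≡1), b=7^1·(≡5) mod 7; (1|7)=+1, (5|7)=-1; (−1)^{2·1·3}·(+1)^1·(-1)^2 = +1.
v=37: a=37^2·(≡33), b=37^2·(≡28) mod 37; (33|37)=+1, (28|37)=+1; (−1)^{2·2·18}·(+1)^2·(+1)^2 = +1.
v=3: a=3^-11·(≡1), b=3^-8·(≡2) mod 3; (1|3)=+1, (2|3)=-1; (−1)^{-11·-8·1}·(+1)^-8·(-1)^-11 = -1.
v=43: a=43^2·(≡15), b=43^1·(≡24) mod 43; (15|43)=+1, (24|43)=+1; (−1)^{2·1·21}·(+1)^1·(+1)^2 = +1.
v=∞: -33 < 0 and -1764763 < 0  ⇒  (a,b)_∞ = -1.
|Ram(-33, -1764763)| = 4, even; anisotropic at {3, 11, 13, ∞}.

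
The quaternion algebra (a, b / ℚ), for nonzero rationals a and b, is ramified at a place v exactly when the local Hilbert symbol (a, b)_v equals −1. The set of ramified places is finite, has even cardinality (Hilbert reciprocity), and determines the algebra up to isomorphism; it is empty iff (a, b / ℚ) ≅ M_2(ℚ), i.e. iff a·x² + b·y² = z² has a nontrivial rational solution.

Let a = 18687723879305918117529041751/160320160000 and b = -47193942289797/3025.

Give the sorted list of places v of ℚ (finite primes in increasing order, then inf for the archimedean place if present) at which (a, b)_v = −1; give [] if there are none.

Mod squares: a ≡ 391, b ≡ -1173. Check v ∈ {∞, 2, 3, 5, 7, 11, 13, 17, 19, 23, 29, 31}.
v=13: a=13^-2·(≡10), b=13^0·(≡1) mod 13; (10|13)=+1, (1|13)=+1; (−1)^{-2·0·6}·(+1)^0·(+1)^-2 = +1.
v=19: a=19^0·(≡11), b=19^2·(≡9) mod 19; (11|19)=+1, (9|19)=+1; (−1)^{0·2·9}·(+1)^2·(+1)^0 = +1.
v=5: a=5^-4·(≡1), b=5^-2·(≡3) mod 5; (1|5)=+1, (3|5)=-1; (−1)^{-4·-2·2}·(+1)^-2·(-1)^-4 = +1.
v=∞: 391 > 0 and -1173 < 0  ⇒  (a,b)_∞ = +1.
v=17: a=17^5·(≡10), b=17^3·(≡1) mod 17; (10|17)=-1, (1|17)=+1; (−1)^{5·3·8}·(-1)^3·(+1)^5 = -1.
v=29: a=29^2·(≡15), b=29^0·(≡7) mod 29; (15|29)=-1, (7|29)=+1; (−1)^{2·0·14}·(-1)^0·(+1)^2 = +1.
v=7: a=7^-2·(≡6), b=7^0·(≡5) mod 7; (6|7)=-1, (5|7)=-1; (−1)^{-2·0·3}·(-1)^0·(-1)^-2 = +1.
v=23: a=23^7·(≡20), b=23^3·(≡1) mod 23; (20|23)=-1, (1|23)=+1; (−1)^{7·3·11}·(-1)^3·(+1)^7 = +1.
v=2: v_2(a)=-8, v_2(b)=0; units ≡ 7, 3 (mod 8); ε·ε+αω+βω = 1·1+-8·1+0·0 ≡ 1  ⇒  (a,b)_2 = -1.
v=11: a=11^-2·(≡8), b=11^-2·(≡9) mod 11; (8|11)=-1, (9|11)=+1; (−1)^{-2·-2·5}·(-1)^-2·(+1)^-2 = +1.
v=31: a=31^2·(≡25), b=31^0·(≡28) mod 31; (25|31)=+1, (28|31)=+1; (−1)^{2·0·15}·(+1)^0·(+1)^2 = +1.
v=3: a=3^14·(≡1), b=3^7·(≡2) mod 3; (1|3)=+1, (2|3)=-1; (−1)^{14·7·1}·(+1)^7·(-1)^14 = +1.
|Ram(391, -1173)| = 2, even; anisotropic at {2, 17}.

[2, 17]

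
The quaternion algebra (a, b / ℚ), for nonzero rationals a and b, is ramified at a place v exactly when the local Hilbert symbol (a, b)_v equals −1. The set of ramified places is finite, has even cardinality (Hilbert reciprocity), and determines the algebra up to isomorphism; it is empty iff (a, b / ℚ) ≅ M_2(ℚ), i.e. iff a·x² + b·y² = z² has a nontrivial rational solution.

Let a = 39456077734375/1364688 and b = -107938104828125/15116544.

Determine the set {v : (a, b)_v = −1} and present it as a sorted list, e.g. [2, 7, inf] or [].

[2, 23, 47, 53]

Mod squares: a ≡ 1313098267, b ≡ -57091229. Check v ∈ {∞, 2, 3, 5, 11, 13, 23, 41, 43, 47, 53}.
v=47: a=47^1·(≡3), b=47^1·(≡21) mod 47; (3|47)=+1, (21|47)=+1; (−1)^{1·1·23}·(+1)^1·(+1)^1 = -1.
v=23: a=23^1·(≡4), b=23^0·(≡7) mod 23; (4|23)=+1, (7|23)=-1; (−1)^{1·0·11}·(+1)^0·(-1)^1 = -1.
v=3: a=3^-8·(≡1), b=3^-10·(≡1) mod 3; (1|3)=+1, (1|3)=+1; (−1)^{-8·-10·1}·(+1)^-10·(+1)^-8 = +1.
v=11: a=11^0·(≡10), b=11^2·(≡5) mod 11; (10|11)=-1, (5|11)=+1; (−1)^{0·2·5}·(-1)^2·(+1)^0 = +1.
v=43: a=43^1·(≡4), b=43^1·(≡34) mod 43; (4|43)=+1, (34|43)=-1; (−1)^{1·1·21}·(+1)^1·(-1)^1 = +1.
v=∞: 1313098267 > 0 and -57091229 < 0  ⇒  (a,b)_∞ = +1.
v=13: a=13^-1·(≡3), b=13^1·(≡9) mod 13; (3|13)=+1, (9|13)=+1; (−1)^{-1·1·6}·(+1)^1·(+1)^-1 = +1.
v=53: a=53^1·(≡40), b=53^1·(≡3) mod 53; (40|53)=+1, (3|53)=-1; (−1)^{1·1·26}·(+1)^1·(-1)^1 = -1.
v=41: a=41^1·(≡28), b=41^1·(≡27) mod 41; (28|41)=-1, (27|41)=-1; (−1)^{1·1·20}·(-1)^1·(-1)^1 = +1.
v=5: a=5^8·(≡3), b=5^6·(≡4) mod 5; (3|5)=-1, (4|5)=+1; (−1)^{8·6·2}·(-1)^6·(+1)^8 = +1.
v=2: v_2(a)=-4, v_2(b)=-8; units ≡ 3, 3 (mod 8); ε·ε+αω+βω = 1·1+-4·1+-8·1 ≡ 1  ⇒  (a,b)_2 = -1.
Ram(1313098267, -57091229) = {2, 23, 47, 53}; no ℚ_2-point on the conic.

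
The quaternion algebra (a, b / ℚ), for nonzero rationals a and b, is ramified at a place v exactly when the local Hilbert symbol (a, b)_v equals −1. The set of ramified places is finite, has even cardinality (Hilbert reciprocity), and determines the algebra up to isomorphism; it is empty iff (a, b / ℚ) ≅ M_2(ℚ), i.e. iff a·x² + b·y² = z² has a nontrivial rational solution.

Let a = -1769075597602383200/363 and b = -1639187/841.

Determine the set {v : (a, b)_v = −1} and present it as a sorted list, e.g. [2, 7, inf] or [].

[2, 19, 31, 37, 41, inf]

(a, b) ≡ (-427794, -13547) mod (ℚ^×)²; places V = {2, 3, 5, 11, 13, 19, 23, 29, 31, 37, 41, 47, ∞}.
(a,b)_13: α=2, u≡10; β=0, v≡1 (mod 13); (10|13)=+1, (1|13)=+1; sign (−1)^0·+1^0·+1^2 = +1.
(a,b)_2: α=5, β=0; u≡7, v≡5 (mod 8); ε(u)ε(v)=1·0, αω(v)=5·1, βω(u)=0·0; sum ≡ 1  ⇒  -1.
(a,b)_31: α=2, u≡22; β=1, v≡10 (mod 31); (22|31)=-1, (10|31)=+1; sign (−1)^0·-1^1·+1^2 = -1.
(a,b)_3: α=-1, u≡1; β=0, v≡1 (mod 3); (1|3)=+1, (1|3)=+1; sign (−1)^0·+1^0·+1^-1 = +1.
(a,b)_47: α=1, u≡4; β=0, v≡3 (mod 47); (4|47)=+1, (3|47)=+1; sign (−1)^0·+1^0·+1^1 = +1.
(a,b)_41: α=1, u≡21; β=0, v≡27 (mod 41); (21|41)=+1, (27|41)=-1; sign (−1)^0·+1^0·-1^1 = -1.
(a,b)_23: α=2, u≡4; β=1, v≡13 (mod 23); (4|23)=+1, (13|23)=+1; sign (−1)^0·+1^1·+1^2 = +1.
(a,b)_29: α=0, u≡14; β=-2, v≡9 (mod 29); (14|29)=-1, (9|29)=+1; sign (−1)^0·-1^-2·+1^0 = +1.
(a,b)_37: α=1, u≡32; β=0, v≡5 (mod 37); (32|37)=-1, (5|37)=-1; sign (−1)^0·-1^0·-1^1 = -1.
(a,b)_5: α=2, u≡4; β=0, v≡3 (mod 5); (4|5)=+1, (3|5)=-1; sign (−1)^0·+1^0·-1^2 = +1.
(a,b)_19: α=2, u≡15; β=1, v≡5 (mod 19); (15|19)=-1, (5|19)=+1; sign (−1)^0·-1^1·+1^2 = -1.
(a,b)_11: α=-2, u≡8; β=2, v≡1 (mod 11); (8|11)=-1, (1|11)=+1; sign (−1)^0·-1^2·+1^-2 = +1.
(a,b)_∞: sgn(-427794)=−, sgn(-13547)=−, so -1.
Ram(-427794, -13547) = {2, 19, 31, 37, 41, ∞}; no ℚ_2-point on the conic.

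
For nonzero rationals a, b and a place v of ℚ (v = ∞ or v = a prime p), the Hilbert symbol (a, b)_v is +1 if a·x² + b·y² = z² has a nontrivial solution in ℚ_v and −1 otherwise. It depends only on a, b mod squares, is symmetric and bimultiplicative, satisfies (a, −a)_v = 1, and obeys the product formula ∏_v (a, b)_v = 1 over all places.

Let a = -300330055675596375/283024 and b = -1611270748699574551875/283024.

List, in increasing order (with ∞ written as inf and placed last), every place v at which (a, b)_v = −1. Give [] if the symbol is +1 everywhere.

[5, 17, 23, inf]

(a, b) ≡ (-56695, -14467) mod (ℚ^×)²; places V = {2, 3, 5, 7, 11, 13, 17, 19, 23, 29, 37, ∞}.
(a,b)_23: α=1, u≡11; β=1, v≡20 (mod 23); (11|23)=-1, (20|23)=-1; sign (−1)^1·-1^1·-1^1 = -1.
(a,b)_3: α=2, u≡2; β=2, v≡2 (mod 3); (2|3)=-1, (2|3)=-1; sign (−1)^0·-1^2·-1^2 = +1.
(a,b)_11: α=2, u≡10; β=2, v≡3 (mod 11); (10|11)=-1, (3|11)=+1; sign (−1)^0·-1^2·+1^2 = +1.
(a,b)_7: α=-2, u≡5; β=-2, v≡1 (mod 7); (5|7)=-1, (1|7)=+1; sign (−1)^0·-1^-2·+1^-2 = +1.
(a,b)_19: α=-2, u≡4; β=-2, v≡9 (mod 19); (4|19)=+1, (9|19)=+1; sign (−1)^0·+1^-2·+1^-2 = +1.
(a,b)_5: α=3, u≡1; β=4, v≡3 (mod 5); (1|5)=+1, (3|5)=-1; sign (−1)^0·+1^4·-1^3 = -1.
(a,b)_37: α=2, u≡10; β=3, v≡7 (mod 37); (10|37)=+1, (7|37)=+1; sign (−1)^0·+1^3·+1^2 = +1.
(a,b)_∞: sgn(-56695)=−, sgn(-14467)=−, so -1.
(a,b)_29: α=3, u≡19; β=4, v≡6 (mod 29); (19|29)=-1, (6|29)=+1; sign (−1)^0·-1^4·+1^3 = +1.
(a,b)_2: α=-4, β=-4; u≡1, v≡5 (mod 8); ε(u)ε(v)=0·0, αω(v)=-4·1, βω(u)=-4·0; sum ≡ 0  ⇒  +1.
(a,b)_17: α=1, u≡12; β=1, v≡1 (mod 17); (12|17)=-1, (1|17)=+1; sign (−1)^0·-1^1·+1^1 = -1.
(a,b)_13: α=2, u≡5; β=2, v≡6 (mod 13); (5|13)=-1, (6|13)=-1; sign (−1)^0·-1^2·-1^2 = +1.
|Ram(-56695, -14467)| = 4, even; anisotropic at {5, 17, 23, ∞}.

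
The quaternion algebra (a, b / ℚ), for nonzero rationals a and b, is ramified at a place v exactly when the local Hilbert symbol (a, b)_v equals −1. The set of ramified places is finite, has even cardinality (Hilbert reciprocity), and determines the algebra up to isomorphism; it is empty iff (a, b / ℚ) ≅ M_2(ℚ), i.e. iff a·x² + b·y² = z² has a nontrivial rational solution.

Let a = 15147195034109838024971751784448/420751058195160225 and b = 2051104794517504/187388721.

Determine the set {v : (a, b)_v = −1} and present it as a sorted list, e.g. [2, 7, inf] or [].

[11, 17, 23, 41]

(a, b) ≡ (17, 20746) mod (ℚ^×)²; places V = {2, 3, 5, 7, 11, 13, 17, 19, 23, 41, ∞}.
(a,b)_13: α=-6, u≡4; β=-4, v≡7 (mod 13); (4|13)=+1, (7|13)=-1; sign (−1)^0·+1^-4·-1^-6 = +1.
(a,b)_23: α=2, u≡15; β=1, v≡19 (mod 23); (15|23)=-1, (19|23)=-1; sign (−1)^0·-1^1·-1^2 = -1.
(a,b)_19: α=2, u≡16; β=0, v≡11 (mod 19); (16|19)=+1, (11|19)=+1; sign (−1)^0·+1^0·+1^2 = +1.
(a,b)_5: α=-2, u≡2; β=0, v≡4 (mod 5); (2|5)=-1, (4|5)=+1; sign (−1)^0·-1^0·+1^-2 = +1.
(a,b)_17: α=9, u≡8; β=6, v≡6 (mod 17); (8|17)=+1, (6|17)=-1; sign (−1)^0·+1^6·-1^9 = -1.
(a,b)_3: α=-20, u≡2; β=-8, v≡1 (mod 3); (2|3)=-1, (1|3)=+1; sign (−1)^0·-1^-8·+1^-20 = +1.
(a,b)_2: α=26, β=13; u≡1, v≡5 (mod 8); ε(u)ε(v)=0·0, αω(v)=26·1, βω(u)=13·0; sum ≡ 0  ⇒  +1.
(a,b)_7: α=2, u≡5; β=0, v≡6 (mod 7); (5|7)=-1, (6|7)=-1; sign (−1)^0·-1^0·-1^2 = +1.
(a,b)_11: α=2, u≡6; β=1, v≡4 (mod 11); (6|11)=-1, (4|11)=+1; sign (−1)^0·-1^1·+1^2 = -1.
(a,b)_41: α=2, u≡26; β=1, v≡28 (mod 41); (26|41)=-1, (28|41)=-1; sign (−1)^0·-1^1·-1^2 = -1.
(a,b)_∞: sgn(17)=+, sgn(20746)=+, so +1.
(17, 20746 / ℚ) ramifies at {11, 17, 23, 41}: a division algebra.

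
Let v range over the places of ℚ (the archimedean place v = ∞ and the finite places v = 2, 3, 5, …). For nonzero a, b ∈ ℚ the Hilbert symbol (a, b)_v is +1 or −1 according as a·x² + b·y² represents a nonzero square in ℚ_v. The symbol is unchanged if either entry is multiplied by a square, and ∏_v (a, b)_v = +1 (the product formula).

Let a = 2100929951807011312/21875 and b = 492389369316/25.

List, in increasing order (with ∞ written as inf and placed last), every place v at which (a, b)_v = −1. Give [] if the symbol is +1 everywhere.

[3, 7, 13, 19]

(a, b) ≡ (8645, 969) mod (ℚ^×)²; places V = {2, 3, 5, 7, 13, 17, 19, ∞}.
(a,b)_19: α=5, u≡15; β=1, v≡12 (mod 19); (15|19)=-1, (12|19)=-1; sign (−1)^1·-1^1·-1^5 = -1.
(a,b)_∞: sgn(8645)=+, sgn(969)=+, so +1.
(a,b)_13: α=3, u≡5; β=2, v≡7 (mod 13); (5|13)=-1, (7|13)=-1; sign (−1)^0·-1^2·-1^3 = -1.
(a,b)_3: α=0, u≡2; β=3, v≡2 (mod 3); (2|3)=-1, (2|3)=-1; sign (−1)^0·-1^3·-1^0 = -1.
(a,b)_17: α=6, u≡15; β=5, v≡7 (mod 17); (15|17)=+1, (7|17)=-1; sign (−1)^0·+1^5·-1^6 = +1.
(a,b)_2: α=4, β=2; u≡5, v≡1 (mod 8); ε(u)ε(v)=0·0, αω(v)=4·0, βω(u)=2·1; sum ≡ 0  ⇒  +1.
(a,b)_5: α=-5, u≡1; β=-2, v≡1 (mod 5); (1|5)=+1, (1|5)=+1; sign (−1)^0·+1^-2·+1^-5 = +1.
(a,b)_7: α=-1, u≡5; β=0, v≡3 (mod 7); (5|7)=-1, (3|7)=-1; sign (−1)^0·-1^0·-1^-1 = -1.
Ram(8645, 969) = {3, 7, 13, 19}; no ℚ_3-point on the conic.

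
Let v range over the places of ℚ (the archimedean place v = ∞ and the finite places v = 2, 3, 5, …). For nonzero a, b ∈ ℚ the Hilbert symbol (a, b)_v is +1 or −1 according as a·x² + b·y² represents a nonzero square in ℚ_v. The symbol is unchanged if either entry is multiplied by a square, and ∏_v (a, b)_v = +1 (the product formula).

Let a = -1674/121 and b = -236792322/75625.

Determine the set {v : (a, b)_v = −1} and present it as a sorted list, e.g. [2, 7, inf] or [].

(a, b) ≡ (-186, -2) mod (ℚ^×)²; places V = {2, 3, 5, 11, 13, 31, ∞}.
(a,b)_∞: sgn(-186)=−, sgn(-2)=−, so -1.
(a,b)_13: α=0, u≡4; β=2, v≡7 (mod 13); (4|13)=+1, (7|13)=-1; sign (−1)^0·+1^2·-1^0 = +1.
(a,b)_11: α=-2, u≡9; β=-2, v≡4 (mod 11); (9|11)=+1, (4|11)=+1; sign (−1)^0·+1^-2·+1^-2 = +1.
(a,b)_5: α=0, u≡1; β=-4, v≡3 (mod 5); (1|5)=+1, (3|5)=-1; sign (−1)^0·+1^-4·-1^0 = +1.
(a,b)_31: α=1, u≡18; β=2, v≡3 (mod 31); (18|31)=+1, (3|31)=-1; sign (−1)^0·+1^2·-1^1 = -1.
(a,b)_2: α=1, β=1; u≡3, v≡7 (mod 8); ε(u)ε(v)=1·1, αω(v)=1·0, βω(u)=1·1; sum ≡ 0  ⇒  +1.
(a,b)_3: α=3, u≡1; β=6, v≡1 (mod 3); (1|3)=+1, (1|3)=+1; sign (−1)^0·+1^6·+1^3 = +1.
|Ram(-186, -2)| = 2, even; anisotropic at {31, ∞}.

[31, inf]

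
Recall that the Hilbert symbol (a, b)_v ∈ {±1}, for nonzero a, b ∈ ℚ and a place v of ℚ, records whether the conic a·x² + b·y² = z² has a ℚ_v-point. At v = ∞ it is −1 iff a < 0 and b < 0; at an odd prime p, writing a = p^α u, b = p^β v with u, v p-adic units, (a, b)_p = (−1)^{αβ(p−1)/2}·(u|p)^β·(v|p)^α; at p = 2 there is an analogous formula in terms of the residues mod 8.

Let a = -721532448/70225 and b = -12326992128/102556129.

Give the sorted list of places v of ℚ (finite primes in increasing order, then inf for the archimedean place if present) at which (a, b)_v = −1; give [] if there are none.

(a, b) ≡ (-11362, -17) mod (ℚ^×)²; places V = {2, 3, 5, 7, 11, 13, 17, 19, 23, 41, 53, ∞}.
(a,b)_53: α=-2, u≡45; β=0, v≡36 (mod 53); (45|53)=-1, (36|53)=+1; sign (−1)^0·-1^0·+1^-2 = +1.
(a,b)_5: α=-2, u≡3; β=0, v≡3 (mod 5); (3|5)=-1, (3|5)=-1; sign (−1)^0·-1^0·-1^-2 = +1.
(a,b)_∞: sgn(-11362)=−, sgn(-17)=−, so -1.
(a,b)_23: α=1, u≡2; β=0, v≡4 (mod 23); (2|23)=+1, (4|23)=+1; sign (−1)^0·+1^0·+1^1 = +1.
(a,b)_3: α=4, u≡2; β=4, v≡1 (mod 3); (2|3)=-1, (1|3)=+1; sign (−1)^0·-1^4·+1^4 = +1.
(a,b)_13: α=1, u≡10; β=-2, v≡4 (mod 13); (10|13)=+1, (4|13)=+1; sign (−1)^0·+1^-2·+1^1 = +1.
(a,b)_7: α=2, u≡6; β=0, v≡1 (mod 7); (6|7)=-1, (1|7)=+1; sign (−1)^0·-1^0·+1^2 = +1.
(a,b)_17: α=0, u≡10; β=3, v≡1 (mod 17); (10|17)=-1, (1|17)=+1; sign (−1)^0·-1^3·+1^0 = -1.
(a,b)_2: α=5, β=8; u≡7, v≡7 (mod 8); ε(u)ε(v)=1·1, αω(v)=5·0, βω(u)=8·0; sum ≡ 1  ⇒  -1.
(a,b)_19: α=1, u≡3; β=-2, v≡12 (mod 19); (3|19)=-1, (12|19)=-1; sign (−1)^0·-1^-2·-1^1 = -1.
(a,b)_11: α=0, u≡1; β=2, v≡3 (mod 11); (1|11)=+1, (3|11)=+1; sign (−1)^0·+1^2·+1^0 = +1.
(a,b)_41: α=0, u≡2; β=-2, v≡17 (mod 41); (2|41)=+1, (17|41)=-1; sign (−1)^0·+1^-2·-1^0 = +1.
(-11362, -17 / ℚ) ramifies at {2, 17, 19, ∞}: a division algebra.

[2, 17, 19, inf]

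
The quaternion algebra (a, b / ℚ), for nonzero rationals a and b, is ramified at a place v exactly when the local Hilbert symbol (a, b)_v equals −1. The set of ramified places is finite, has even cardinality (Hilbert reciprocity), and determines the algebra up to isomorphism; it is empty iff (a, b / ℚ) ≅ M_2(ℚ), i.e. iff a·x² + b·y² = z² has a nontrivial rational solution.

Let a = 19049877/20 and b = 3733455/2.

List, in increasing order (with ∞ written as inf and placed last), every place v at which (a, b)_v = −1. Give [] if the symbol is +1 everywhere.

[7, 17]

(a, b) ≡ (1785, 510) mod (ℚ^×)²; places V = {2, 3, 5, 7, 11, 17, ∞}.
(a,b)_11: α=2, u≡3; β=4, v≡1 (mod 11); (3|11)=+1, (1|11)=+1; sign (−1)^0·+1^4·+1^2 = +1.
(a,b)_7: α=3, u≡6; β=0, v≡6 (mod 7); (6|7)=-1, (6|7)=-1; sign (−1)^0·-1^0·-1^3 = -1.
(a,b)_17: α=1, u≡3; β=1, v≡13 (mod 17); (3|17)=-1, (13|17)=+1; sign (−1)^0·-1^1·+1^1 = -1.
(a,b)_∞: sgn(1785)=+, sgn(510)=+, so +1.
(a,b)_5: α=-1, u≡3; β=1, v≡3 (mod 5); (3|5)=-1, (3|5)=-1; sign (−1)^0·-1^1·-1^-1 = +1.
(a,b)_2: α=-2, β=-1; u≡1, v≡7 (mod 8); ε(u)ε(v)=0·1, αω(v)=-2·0, βω(u)=-1·0; sum ≡ 0  ⇒  +1.
(a,b)_3: α=3, u≡1; β=1, v≡2 (mod 3); (1|3)=+1, (2|3)=-1; sign (−1)^1·+1^1·-1^3 = +1.
|Ram(1785, 510)| = 2, even; anisotropic at {7, 17}.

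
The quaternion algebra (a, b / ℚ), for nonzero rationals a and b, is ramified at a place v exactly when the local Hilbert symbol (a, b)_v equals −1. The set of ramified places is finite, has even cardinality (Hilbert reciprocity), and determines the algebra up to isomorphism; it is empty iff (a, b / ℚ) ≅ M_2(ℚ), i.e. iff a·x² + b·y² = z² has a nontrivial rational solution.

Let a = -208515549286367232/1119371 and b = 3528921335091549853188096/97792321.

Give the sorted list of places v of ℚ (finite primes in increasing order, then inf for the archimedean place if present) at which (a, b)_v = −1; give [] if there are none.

Mod squares: a ≡ -74613, b ≡ 25194. Check v ∈ {∞, 2, 3, 7, 11, 13, 17, 19, 29, 31}.
v=17: a=17^3·(≡10), b=17^1·(≡12) mod 17; (10|17)=-1, (12|17)=-1; (−1)^{3·1·8}·(-1)^1·(-1)^3 = +1.
v=19: a=19^1·(≡16), b=19^1·(≡3) mod 19; (16|19)=+1, (3|19)=-1; (−1)^{1·1·9}·(+1)^1·(-1)^1 = +1.
v=29: a=29^-2·(≡13), b=29^-2·(≡7) mod 29; (13|29)=+1, (7|29)=+1; (−1)^{-2·-2·14}·(+1)^-2·(+1)^-2 = +1.
v=7: a=7^5·(≡1), b=7^6·(≡4) mod 7; (1|7)=+1, (4|7)=+1; (−1)^{5·6·3}·(+1)^6·(+1)^5 = +1.
v=11: a=11^-3·(≡5), b=11^-2·(≡5) mod 11; (5|11)=+1, (5|11)=+1; (−1)^{-3·-2·5}·(+1)^-2·(+1)^-3 = +1.
v=2: v_2(a)=18, v_2(b)=31; units ≡ 3, 5 (mod 8); ε·ε+αω+βω = 1·0+18·1+31·1 ≡ 1  ⇒  (a,b)_2 = -1.
v=∞: -74613 < 0 and 25194 > 0  ⇒  (a,b)_∞ = +1.
v=31: a=31^0·(≡20), b=31^-2·(≡3) mod 31; (20|31)=+1, (3|31)=-1; (−1)^{0·-2·15}·(+1)^-2·(-1)^0 = +1.
v=13: a=13^2·(≡6), b=13^3·(≡3) mod 13; (6|13)=-1, (3|13)=+1; (−1)^{2·3·6}·(-1)^3·(+1)^2 = -1.
v=3: a=3^1·(≡2), b=3^9·(≡1) mod 3; (2|3)=-1, (1|3)=+1; (−1)^{1·9·1}·(-1)^9·(+1)^1 = +1.
Ram(-74613, 25194) = {2, 13}; no ℚ_2-point on the conic.

[2, 13]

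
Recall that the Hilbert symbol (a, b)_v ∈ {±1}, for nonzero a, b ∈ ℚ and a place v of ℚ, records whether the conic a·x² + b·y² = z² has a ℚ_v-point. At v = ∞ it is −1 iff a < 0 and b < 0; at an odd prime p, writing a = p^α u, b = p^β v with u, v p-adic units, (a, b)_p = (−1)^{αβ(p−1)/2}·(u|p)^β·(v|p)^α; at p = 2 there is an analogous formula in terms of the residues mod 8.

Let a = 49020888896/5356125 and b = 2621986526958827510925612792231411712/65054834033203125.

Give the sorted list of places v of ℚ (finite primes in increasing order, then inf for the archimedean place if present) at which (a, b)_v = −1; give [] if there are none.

Mod squares: a ≡ 216505, b ≡ 2015. Check v ∈ {∞, 2, 3, 5, 7, 13, 19, 23, 31, 43, 53}.
v=31: a=31^0·(≡25), b=31^1·(≡12) mod 31; (25|31)=+1, (12|31)=-1; (−1)^{0·1·15}·(+1)^1·(-1)^0 = +1.
v=53: a=53^1·(≡36), b=53^4·(≡44) mod 53; (36|53)=+1, (44|53)=+1; (−1)^{1·4·26}·(+1)^4·(+1)^1 = +1.
v=2: v_2(a)=6, v_2(b)=14; units ≡ 1, 7 (mod 8); ε·ε+αω+βω = 0·1+6·0+14·0 ≡ 0  ⇒  (a,b)_2 = +1.
v=13: a=13^0·(≡12), b=13^1·(≡12) mod 13; (12|13)=+1, (12|13)=+1; (−1)^{0·1·6}·(+1)^1·(+1)^0 = +1.
v=5: a=5^-3·(≡4), b=5^-11·(≡2) mod 5; (4|5)=+1, (2|5)=-1; (−1)^{-3·-11·2}·(+1)^-11·(-1)^-3 = -1.
v=∞: 216505 > 0 and 2015 > 0  ⇒  (a,b)_∞ = +1.
v=7: a=7^2·(≡2), b=7^4·(≡5) mod 7; (2|7)=+1, (5|7)=-1; (−1)^{2·4·3}·(+1)^4·(-1)^2 = +1.
v=19: a=19^3·(≡3), b=19^10·(≡7) mod 19; (3|19)=-1, (7|19)=+1; (−1)^{3·10·9}·(-1)^10·(+1)^3 = +1.
v=3: a=3^-4·(≡1), b=3^-2·(≡2) mod 3; (1|3)=+1, (2|3)=-1; (−1)^{-4·-2·1}·(+1)^-2·(-1)^-4 = +1.
v=23: a=23^-2·(≡16), b=23^-6·(≡7) mod 23; (16|23)=+1, (7|23)=-1; (−1)^{-2·-6·11}·(+1)^-6·(-1)^-2 = +1.
v=43: a=43^1·(≡14), b=43^4·(≡42) mod 43; (14|43)=+1, (42|43)=-1; (−1)^{1·4·21}·(+1)^4·(-1)^1 = -1.
(216505, 2015 / ℚ) ramifies at {5, 43}: a division algebra.

[5, 43]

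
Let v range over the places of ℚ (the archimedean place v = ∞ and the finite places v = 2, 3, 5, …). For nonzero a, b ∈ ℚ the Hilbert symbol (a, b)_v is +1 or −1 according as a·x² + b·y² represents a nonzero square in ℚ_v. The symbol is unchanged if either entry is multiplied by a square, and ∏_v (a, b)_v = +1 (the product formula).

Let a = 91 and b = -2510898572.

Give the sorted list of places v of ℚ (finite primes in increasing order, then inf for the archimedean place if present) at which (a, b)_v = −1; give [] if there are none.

Mod squares: a ≡ 91, b ≡ -1547. Check v ∈ {∞, 2, 7, 13, 17}.
v=7: a=7^1·(≡6), b=7^5·(≡5) mod 7; (6|7)=-1, (5|7)=-1; (−1)^{1·5·3}·(-1)^5·(-1)^1 = -1.
v=17: a=17^0·(≡6), b=17^1·(≡11) mod 17; (6|17)=-1, (11|17)=-1; (−1)^{0·1·8}·(-1)^1·(-1)^0 = -1.
v=2: v_2(a)=0, v_2(b)=2; units ≡ 3, 5 (mod 8); ε·ε+αω+βω = 1·0+0·1+2·1 ≡ 0  ⇒  (a,b)_2 = +1.
v=13: a=13^1·(≡7), b=13^3·(≡6) mod 13; (7|13)=-1, (6|13)=-1; (−1)^{1·3·6}·(-1)^3·(-1)^1 = +1.
v=∞: 91 > 0 and -1547 < 0  ⇒  (a,b)_∞ = +1.
|Ram(91, -1547)| = 2, even; anisotropic at {7, 17}.

[7, 17]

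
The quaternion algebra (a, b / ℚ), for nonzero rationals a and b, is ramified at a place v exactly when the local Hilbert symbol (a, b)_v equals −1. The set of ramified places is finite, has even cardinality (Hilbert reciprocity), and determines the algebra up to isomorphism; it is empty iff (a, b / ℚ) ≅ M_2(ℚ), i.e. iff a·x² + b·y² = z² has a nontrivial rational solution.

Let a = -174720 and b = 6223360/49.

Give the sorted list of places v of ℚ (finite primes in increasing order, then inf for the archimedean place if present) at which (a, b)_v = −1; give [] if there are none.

Mod squares: a ≡ -2730, b ≡ 24310. Check v ∈ {∞, 2, 3, 5, 7, 11, 13, 17}.
v=3: a=3^1·(≡2), b=3^0·(≡1) mod 3; (2|3)=-1, (1|3)=+1; (−1)^{1·0·1}·(-1)^0·(+1)^1 = +1.
v=11: a=11^0·(≡4), b=11^1·(≡6) mod 11; (4|11)=+1, (6|11)=-1; (−1)^{0·1·5}·(+1)^1·(-1)^0 = +1.
v=2: v_2(a)=7, v_2(b)=9; units ≡ 3, 3 (mod 8); ε·ε+αω+βω = 1·1+7·1+9·1 ≡ 1  ⇒  (a,b)_2 = -1.
v=13: a=13^1·(≡2), b=13^1·(≡6) mod 13; (2|13)=-1, (6|13)=-1; (−1)^{1·1·6}·(-1)^1·(-1)^1 = +1.
v=5: a=5^1·(≡1), b=5^1·(≡3) mod 5; (1|5)=+1, (3|5)=-1; (−1)^{1·1·2}·(+1)^1·(-1)^1 = -1.
v=7: a=7^1·(≡2), b=7^-2·(≡3) mod 7; (2|7)=+1, (3|7)=-1; (−1)^{1·-2·3}·(+1)^-2·(-1)^1 = -1.
v=17: a=17^0·(≡6), b=17^1·(≡16) mod 17; (6|17)=-1, (16|17)=+1; (−1)^{0·1·8}·(-1)^1·(+1)^0 = -1.
v=∞: -2730 < 0 and 24310 > 0  ⇒  (a,b)_∞ = +1.
(-2730, 24310 / ℚ) ramifies at {2, 5, 7, 17}: a division algebra.

[2, 5, 7, 17]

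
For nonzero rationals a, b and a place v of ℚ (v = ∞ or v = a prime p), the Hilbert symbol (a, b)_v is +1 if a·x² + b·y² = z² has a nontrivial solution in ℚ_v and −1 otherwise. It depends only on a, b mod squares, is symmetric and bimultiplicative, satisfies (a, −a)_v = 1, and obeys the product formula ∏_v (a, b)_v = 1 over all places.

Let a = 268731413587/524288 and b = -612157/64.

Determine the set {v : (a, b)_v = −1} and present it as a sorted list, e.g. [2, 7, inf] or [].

Mod squares: a ≡ 806, b ≡ -13. Check v ∈ {∞, 2, 7, 13, 17, 31}.
v=∞: 806 > 0 and -13 < 0  ⇒  (a,b)_∞ = +1.
v=2: v_2(a)=-19, v_2(b)=-6; units ≡ 3, 3 (mod 8); ε·ε+αω+βω = 1·1+-19·1+-6·1 ≡ 0  ⇒  (a,b)_2 = +1.
v=31: a=31^3·(≡13), b=31^2·(≡7) mod 31; (13|31)=-1, (7|31)=+1; (−1)^{3·2·15}·(-1)^2·(+1)^3 = +1.
v=7: a=7^4·(≡1), b=7^2·(≡2) mod 7; (1|7)=+1, (2|7)=+1; (−1)^{4·2·3}·(+1)^2·(+1)^4 = +1.
v=17: a=17^2·(≡3), b=17^0·(≡1) mod 17; (3|17)=-1, (1|17)=+1; (−1)^{2·0·8}·(-1)^0·(+1)^2 = +1.
v=13: a=13^1·(≡9), b=13^1·(≡3) mod 13; (9|13)=+1, (3|13)=+1; (−1)^{1·1·6}·(+1)^1·(+1)^1 = +1.
Every local symbol is +1, so the conic 806·x² + -13·y² = z² has ℚ_v-points for all v and hence a ℚ-point; (a, b / ℚ) ≅ M_2(ℚ).

[]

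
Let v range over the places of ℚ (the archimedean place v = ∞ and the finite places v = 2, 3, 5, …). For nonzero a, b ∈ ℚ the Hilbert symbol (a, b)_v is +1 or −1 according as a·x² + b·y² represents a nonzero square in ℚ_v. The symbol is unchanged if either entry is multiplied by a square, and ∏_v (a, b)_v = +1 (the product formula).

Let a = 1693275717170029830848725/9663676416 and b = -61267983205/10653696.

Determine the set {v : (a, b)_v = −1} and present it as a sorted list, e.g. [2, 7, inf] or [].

(a, b) ≡ (589, -1045) mod (ℚ^×)²; places V = {2, 3, 5, 11, 13, 17, 19, 29, 31, ∞}.
(a,b)_3: α=-2, u≡1; β=-2, v≡2 (mod 3); (1|3)=+1, (2|3)=-1; sign (−1)^0·+1^-2·-1^-2 = +1.
(a,b)_19: α=7, u≡3; β=3, v≡2 (mod 19); (3|19)=-1, (2|19)=-1; sign (−1)^1·-1^3·-1^7 = -1.
(a,b)_∞: sgn(589)=+, sgn(-1045)=−, so +1.
(a,b)_2: α=-30, β=-12; u≡5, v≡3 (mod 8); ε(u)ε(v)=0·1, αω(v)=-30·1, βω(u)=-12·1; sum ≡ 0  ⇒  +1.
(a,b)_5: α=2, u≡4; β=1, v≡4 (mod 5); (4|5)=+1, (4|5)=+1; sign (−1)^0·+1^1·+1^2 = +1.
(a,b)_17: α=0, u≡3; β=-2, v≡2 (mod 17); (3|17)=-1, (2|17)=+1; sign (−1)^0·-1^-2·+1^0 = +1.
(a,b)_11: α=2, u≡2; β=1, v≡9 (mod 11); (2|11)=-1, (9|11)=+1; sign (−1)^0·-1^1·+1^2 = -1.
(a,b)_29: α=4, u≡5; β=0, v≡6 (mod 29); (5|29)=+1, (6|29)=+1; sign (−1)^0·+1^0·+1^4 = +1.
(a,b)_13: α=4, u≡12; β=2, v≡11 (mod 13); (12|13)=+1, (11|13)=-1; sign (−1)^0·+1^2·-1^4 = +1.
(a,b)_31: α=1, u≡8; β=2, v≡7 (mod 31); (8|31)=+1, (7|31)=+1; sign (−1)^0·+1^2·+1^1 = +1.
Ram(589, -1045) = {11, 19}; no ℚ_11-point on the conic.

[11, 19]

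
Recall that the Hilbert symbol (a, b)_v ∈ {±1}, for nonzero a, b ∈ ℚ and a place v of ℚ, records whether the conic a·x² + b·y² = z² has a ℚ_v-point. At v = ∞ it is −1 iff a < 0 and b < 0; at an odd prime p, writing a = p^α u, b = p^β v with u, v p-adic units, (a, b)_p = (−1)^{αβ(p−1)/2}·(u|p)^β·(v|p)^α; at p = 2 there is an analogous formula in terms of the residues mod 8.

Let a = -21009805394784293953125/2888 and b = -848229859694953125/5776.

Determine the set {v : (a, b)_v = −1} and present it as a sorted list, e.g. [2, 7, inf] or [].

[47, inf]

Mod squares: a ≡ -2881946, b ≡ -16813. Check v ∈ {∞, 2, 3, 5, 13, 17, 19, 23, 31, 43, 47}.
v=3: a=3^2·(≡1), b=3^2·(≡2) mod 3; (1|3)=+1, (2|3)=-1; (−1)^{2·2·1}·(+1)^2·(-1)^2 = +1.
v=31: a=31^3·(≡17), b=31^2·(≡1) mod 31; (17|31)=-1, (1|31)=+1; (−1)^{3·2·15}·(-1)^2·(+1)^3 = +1.
v=23: a=23^1·(≡18), b=23^1·(≡7) mod 23; (18|23)=+1, (7|23)=-1; (−1)^{1·1·11}·(+1)^1·(-1)^1 = +1.
v=43: a=43^1·(≡4), b=43^1·(≡2) mod 43; (4|43)=+1, (2|43)=-1; (−1)^{1·1·21}·(+1)^1·(-1)^1 = +1.
v=13: a=13^2·(≡7), b=13^2·(≡9) mod 13; (7|13)=-1, (9|13)=+1; (−1)^{2·2·6}·(-1)^2·(+1)^2 = +1.
v=∞: -2881946 < 0 and -16813 < 0  ⇒  (a,b)_∞ = -1.
v=5: a=5^6·(≡4), b=5^6·(≡3) mod 5; (4|5)=+1, (3|5)=-1; (−1)^{6·6·2}·(+1)^6·(-1)^6 = +1.
v=2: v_2(a)=-3, v_2(b)=-4; units ≡ 3, 3 (mod 8); ε·ε+αω+βω = 1·1+-3·1+-4·1 ≡ 0  ⇒  (a,b)_2 = +1.
v=19: a=19^-2·(≡15), b=19^-2·(≡3) mod 19; (15|19)=-1, (3|19)=-1; (−1)^{-2·-2·9}·(-1)^-2·(-1)^-2 = +1.
v=17: a=17^2·(≡9), b=17^1·(≡11) mod 17; (9|17)=+1, (11|17)=-1; (−1)^{2·1·8}·(+1)^1·(-1)^2 = +1.
v=47: a=47^3·(≡21), b=47^2·(≡41) mod 47; (21|47)=+1, (41|47)=-1; (−1)^{3·2·23}·(+1)^2·(-1)^3 = -1.
(-2881946, -16813 / ℚ) ramifies at {47, ∞}: a division algebra.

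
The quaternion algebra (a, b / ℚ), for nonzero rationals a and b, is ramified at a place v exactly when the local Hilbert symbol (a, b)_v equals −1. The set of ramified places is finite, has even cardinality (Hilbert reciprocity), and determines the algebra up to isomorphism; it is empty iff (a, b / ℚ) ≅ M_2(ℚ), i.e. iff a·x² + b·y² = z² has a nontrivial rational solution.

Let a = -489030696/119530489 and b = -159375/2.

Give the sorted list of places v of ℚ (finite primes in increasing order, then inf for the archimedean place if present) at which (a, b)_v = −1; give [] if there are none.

[2, 3, 11, inf]

Mod squares: a ≡ -154, b ≡ -510. Check v ∈ {∞, 2, 3, 5, 7, 11, 13, 17, 29}.
v=11: a=11^3·(≡6), b=11^0·(≡2) mod 11; (6|11)=-1, (2|11)=-1; (−1)^{3·0·5}·(-1)^0·(-1)^3 = -1.
v=5: a=5^0·(≡1), b=5^5·(≡2) mod 5; (1|5)=+1, (2|5)=-1; (−1)^{0·5·2}·(+1)^5·(-1)^0 = +1.
v=17: a=17^0·(≡2), b=17^1·(≡13) mod 17; (2|17)=+1, (13|17)=+1; (−1)^{0·1·8}·(+1)^1·(+1)^0 = +1.
v=∞: -154 < 0 and -510 < 0  ⇒  (a,b)_∞ = -1.
v=7: a=7^1·(≡5), b=7^0·(≡4) mod 7; (5|7)=-1, (4|7)=+1; (−1)^{1·0·3}·(-1)^0·(+1)^1 = +1.
v=29: a=29^-4·(≡20), b=29^0·(≡19) mod 29; (20|29)=+1, (19|29)=-1; (−1)^{-4·0·14}·(+1)^0·(-1)^-4 = +1.
v=2: v_2(a)=3, v_2(b)=-1; units ≡ 3, 1 (mod 8); ε·ε+αω+βω = 1·0+3·0+-1·1 ≡ 1  ⇒  (a,b)_2 = -1.
v=3: a=3^8·(≡2), b=3^1·(≡1) mod 3; (2|3)=-1, (1|3)=+1; (−1)^{8·1·1}·(-1)^1·(+1)^8 = -1.
v=13: a=13^-2·(≡5), b=13^0·(≡9) mod 13; (5|13)=-1, (9|13)=+1; (−1)^{-2·0·6}·(-1)^0·(+1)^-2 = +1.
|Ram(-154, -510)| = 4, even; anisotropic at {2, 3, 11, ∞}.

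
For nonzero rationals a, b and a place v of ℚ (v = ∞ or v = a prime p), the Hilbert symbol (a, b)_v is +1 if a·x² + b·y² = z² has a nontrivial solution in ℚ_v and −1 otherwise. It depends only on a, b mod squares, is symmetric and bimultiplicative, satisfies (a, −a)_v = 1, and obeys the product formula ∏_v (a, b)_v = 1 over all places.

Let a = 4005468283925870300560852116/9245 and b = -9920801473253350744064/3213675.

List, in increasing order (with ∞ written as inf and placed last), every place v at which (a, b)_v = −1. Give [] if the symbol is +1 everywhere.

(a, b) ≡ (1801745, -78) mod (ℚ^×)²; places V = {2, 3, 5, 7, 11, 13, 17, 23, 31, 41, 43, 47, ∞}.
(a,b)_7: α=0, u≡4; β=2, v≡3 (mod 7); (4|7)=+1, (3|7)=-1; sign (−1)^0·+1^2·-1^0 = +1.
(a,b)_2: α=2, β=13; u≡1, v≡1 (mod 8); ε(u)ε(v)=0·0, αω(v)=2·0, βω(u)=13·0; sum ≡ 0  ⇒  +1.
(a,b)_∞: sgn(1801745)=+, sgn(-78)=−, so +1.
(a,b)_47: α=3, u≡29; β=2, v≡25 (mod 47); (29|47)=-1, (25|47)=+1; sign (−1)^0·-1^2·+1^3 = +1.
(a,b)_43: α=-2, u≡20; β=0, v≡37 (mod 43); (20|43)=-1, (37|43)=-1; sign (−1)^0·-1^0·-1^-2 = +1.
(a,b)_11: α=7, u≡3; β=6, v≡10 (mod 11); (3|11)=+1, (10|11)=-1; sign (−1)^0·+1^6·-1^7 = -1.
(a,b)_13: α=2, u≡10; β=1, v≡2 (mod 13); (10|13)=+1, (2|13)=-1; sign (−1)^0·+1^1·-1^2 = +1.
(a,b)_31: α=2, u≡28; β=0, v≡17 (mod 31); (28|31)=+1, (17|31)=-1; sign (−1)^0·+1^0·-1^2 = +1.
(a,b)_17: α=3, u≡12; β=2, v≡10 (mod 17); (12|17)=-1, (10|17)=-1; sign (−1)^0·-1^2·-1^3 = -1.
(a,b)_3: α=2, u≡2; β=-5, v≡1 (mod 3); (2|3)=-1, (1|3)=+1; sign (−1)^0·-1^-5·+1^2 = -1.
(a,b)_41: α=3, u≡19; β=2, v≡36 (mod 41); (19|41)=-1, (36|41)=+1; sign (−1)^0·-1^2·+1^3 = +1.
(a,b)_23: α=0, u≡11; β=-2, v≡22 (mod 23); (11|23)=-1, (22|23)=-1; sign (−1)^0·-1^-2·-1^0 = +1.
(a,b)_5: α=-1, u≡4; β=-2, v≡3 (mod 5); (4|5)=+1, (3|5)=-1; sign (−1)^0·+1^-2·-1^-1 = -1.
(1801745, -78 / ℚ) ramifies at {3, 5, 11, 17}: a division algebra.

[3, 5, 11, 17]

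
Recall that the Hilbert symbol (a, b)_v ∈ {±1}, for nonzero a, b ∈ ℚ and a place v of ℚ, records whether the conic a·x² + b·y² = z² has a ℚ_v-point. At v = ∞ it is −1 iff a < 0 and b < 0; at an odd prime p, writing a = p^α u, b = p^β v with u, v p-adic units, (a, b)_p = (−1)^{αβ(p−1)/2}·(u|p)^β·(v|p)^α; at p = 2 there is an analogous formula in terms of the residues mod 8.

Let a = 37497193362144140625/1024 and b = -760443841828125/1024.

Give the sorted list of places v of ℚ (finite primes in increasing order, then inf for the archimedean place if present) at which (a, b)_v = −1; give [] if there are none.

[7, 11]

Mod squares: a ≡ 1962961, b ≡ -53. Check v ∈ {∞, 2, 3, 5, 7, 11, 13, 37, 53}.
v=7: a=7^3·(≡3), b=7^2·(≡3) mod 7; (3|7)=-1, (3|7)=-1; (−1)^{3·2·3}·(-1)^2·(-1)^3 = -1.
v=13: a=13^1·(≡8), b=13^2·(≡12) mod 13; (8|13)=-1, (12|13)=+1; (−1)^{1·2·6}·(-1)^2·(+1)^1 = +1.
v=37: a=37^3·(≡8), b=37^2·(≡9) mod 37; (8|37)=-1, (9|37)=+1; (−1)^{3·2·18}·(-1)^2·(+1)^3 = +1.
v=11: a=11^1·(≡5), b=11^0·(≡7) mod 11; (5|11)=+1, (7|11)=-1; (−1)^{1·0·5}·(+1)^0·(-1)^1 = -1.
v=5: a=5^8·(≡1), b=5^6·(≡2) mod 5; (1|5)=+1, (2|5)=-1; (−1)^{8·6·2}·(+1)^6·(-1)^8 = +1.
v=53: a=53^1·(≡11), b=53^1·(≡9) mod 53; (11|53)=+1, (9|53)=+1; (−1)^{1·1·26}·(+1)^1·(+1)^1 = +1.
v=∞: 1962961 > 0 and -53 < 0  ⇒  (a,b)_∞ = +1.
v=2: v_2(a)=-10, v_2(b)=-10; units ≡ 1, 3 (mod 8); ε·ε+αω+βω = 0·1+-10·1+-10·0 ≡ 0  ⇒  (a,b)_2 = +1.
v=3: a=3^6·(≡1), b=3^4·(≡1) mod 3; (1|3)=+1, (1|3)=+1; (−1)^{6·4·1}·(+1)^4·(+1)^6 = +1.
(1962961, -53 / ℚ) ramifies at {7, 11}: a division algebra.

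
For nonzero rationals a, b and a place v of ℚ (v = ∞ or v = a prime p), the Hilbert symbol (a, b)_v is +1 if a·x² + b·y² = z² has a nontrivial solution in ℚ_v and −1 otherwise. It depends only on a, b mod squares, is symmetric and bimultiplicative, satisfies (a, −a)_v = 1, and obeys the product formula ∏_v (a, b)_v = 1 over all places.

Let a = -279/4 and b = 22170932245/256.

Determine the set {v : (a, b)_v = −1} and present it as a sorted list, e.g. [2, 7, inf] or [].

Mod squares: a ≡ -31, b ≡ 3739405. Check v ∈ {∞, 2, 3, 5, 7, 11, 17, 29, 31, 37, 41}.
v=11: a=11^0·(≡10), b=11^2·(≡2) mod 11; (10|11)=-1, (2|11)=-1; (−1)^{0·2·5}·(-1)^2·(-1)^0 = +1.
v=41: a=41^0·(≡2), b=41^1·(≡32) mod 41; (2|41)=+1, (32|41)=+1; (−1)^{0·1·20}·(+1)^1·(+1)^0 = +1.
v=17: a=17^0·(≡11), b=17^1·(≡9) mod 17; (11|17)=-1, (9|17)=+1; (−1)^{0·1·8}·(-1)^1·(+1)^0 = -1.
v=2: v_2(a)=-2, v_2(b)=-8; units ≡ 1, 5 (mod 8); ε·ε+αω+βω = 0·0+-2·1+-8·0 ≡ 0  ⇒  (a,b)_2 = +1.
v=∞: -31 < 0 and 3739405 > 0  ⇒  (a,b)_∞ = +1.
v=31: a=31^1·(≡21), b=31^0·(≡30) mod 31; (21|31)=-1, (30|31)=-1; (−1)^{1·0·15}·(-1)^0·(-1)^1 = -1.
v=3: a=3^2·(≡2), b=3^0·(≡1) mod 3; (2|3)=-1, (1|3)=+1; (−1)^{2·0·1}·(-1)^0·(+1)^2 = +1.
v=37: a=37^0·(≡32), b=37^1·(≡20) mod 37; (32|37)=-1, (20|37)=-1; (−1)^{0·1·18}·(-1)^1·(-1)^0 = -1.
v=7: a=7^0·(≡2), b=7^2·(≡6) mod 7; (2|7)=+1, (6|7)=-1; (−1)^{0·2·3}·(+1)^2·(-1)^0 = +1.
v=29: a=29^0·(≡10), b=29^1·(≡12) mod 29; (10|29)=-1, (12|29)=-1; (−1)^{0·1·14}·(-1)^1·(-1)^0 = -1.
v=5: a=5^0·(≡4), b=5^1·(≡4) mod 5; (4|5)=+1, (4|5)=+1; (−1)^{0·1·2}·(+1)^1·(+1)^0 = +1.
Ram(-31, 3739405) = {17, 29, 31, 37}; no ℚ_17-point on the conic.

[17, 29, 31, 37]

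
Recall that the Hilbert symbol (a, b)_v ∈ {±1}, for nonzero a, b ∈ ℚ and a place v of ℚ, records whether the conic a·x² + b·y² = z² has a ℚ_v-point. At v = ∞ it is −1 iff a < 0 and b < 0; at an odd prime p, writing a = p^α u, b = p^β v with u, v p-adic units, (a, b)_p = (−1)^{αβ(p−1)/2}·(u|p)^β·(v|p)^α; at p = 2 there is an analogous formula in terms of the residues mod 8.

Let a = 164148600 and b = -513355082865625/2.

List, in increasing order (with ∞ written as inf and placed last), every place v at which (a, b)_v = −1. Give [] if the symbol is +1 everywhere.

[2, 17]

(a, b) ≡ (13566, -770) mod (ℚ^×)²; places V = {2, 3, 5, 7, 11, 13, 17, 19, ∞}.
(a,b)_17: α=1, u≡4; β=2, v≡11 (mod 17); (4|17)=+1, (11|17)=-1; sign (−1)^0·+1^2·-1^1 = -1.
(a,b)_19: α=1, u≡5; β=2, v≡5 (mod 19); (5|19)=+1, (5|19)=+1; sign (−1)^0·+1^2·+1^1 = +1.
(a,b)_7: α=1, u≡3; β=1, v≡2 (mod 7); (3|7)=-1, (2|7)=+1; sign (−1)^1·-1^1·+1^1 = +1.
(a,b)_13: α=0, u≡5; β=2, v≡1 (mod 13); (5|13)=-1, (1|13)=+1; sign (−1)^0·-1^2·+1^0 = +1.
(a,b)_3: α=1, u≡1; β=0, v≡1 (mod 3); (1|3)=+1, (1|3)=+1; sign (−1)^0·+1^0·+1^1 = +1.
(a,b)_11: α=2, u≡3; β=3, v≡7 (mod 11); (3|11)=+1, (7|11)=-1; sign (−1)^0·+1^3·-1^2 = +1.
(a,b)_∞: sgn(13566)=+, sgn(-770)=−, so +1.
(a,b)_2: α=3, β=-1; u≡7, v≡7 (mod 8); ε(u)ε(v)=1·1, αω(v)=3·0, βω(u)=-1·0; sum ≡ 1  ⇒  -1.
(a,b)_5: α=2, u≡4; β=5, v≡4 (mod 5); (4|5)=+1, (4|5)=+1; sign (−1)^0·+1^5·+1^2 = +1.
Ram(13566, -770) = {2, 17}; no ℚ_2-point on the conic.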